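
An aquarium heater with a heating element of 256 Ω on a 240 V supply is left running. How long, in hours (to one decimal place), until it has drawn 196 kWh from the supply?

871.1 h

Power = V²/R = 240²/256 = 225 W = 0.225 kW
Hours = 196 kWh ÷ 0.225 kW = 871.1 h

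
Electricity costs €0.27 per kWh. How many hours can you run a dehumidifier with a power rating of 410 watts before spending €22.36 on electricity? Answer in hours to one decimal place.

202.0 h

Energy available = €22.36 ÷ €0.27/kWh = 82.8148 kWh
Hours = 82.8148 kWh ÷ 0.41 kW = 202.0 h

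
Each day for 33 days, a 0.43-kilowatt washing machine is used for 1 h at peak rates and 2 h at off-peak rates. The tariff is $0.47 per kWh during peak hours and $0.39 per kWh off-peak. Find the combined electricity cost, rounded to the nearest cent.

Peak energy = 0.43 kW × 1 h × 33 = 14.19 kWh
Off-peak energy = 0.43 kW × 2 h × 33 = 28.38 kWh
Cost = 14.19 × $0.47 + 28.38 × $0.39 = $6.6693 + $11.0682 = $17.74

$17.74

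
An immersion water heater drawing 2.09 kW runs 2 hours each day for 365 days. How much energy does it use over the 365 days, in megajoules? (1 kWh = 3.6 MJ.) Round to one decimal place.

5492.5 MJ

Runtime = 2 h/day × 365 days = 730 h
Energy = 2.09 kW × 730 h = 1525.7 kWh
= 1525.7 × 3.6 MJ = 5492.5 MJ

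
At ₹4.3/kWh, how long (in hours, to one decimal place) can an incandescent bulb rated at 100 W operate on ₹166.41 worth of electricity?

387.0 h

Energy available = ₹166.41 ÷ ₹4.3/kWh = 38.7 kWh
Hours = 38.7 kWh ÷ 0.1 kW = 387.0 h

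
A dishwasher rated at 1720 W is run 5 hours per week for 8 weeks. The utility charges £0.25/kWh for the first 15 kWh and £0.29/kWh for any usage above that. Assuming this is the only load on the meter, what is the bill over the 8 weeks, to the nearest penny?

£19.35

Runtime = 5 h/week × 8 weeks = 40 h
Energy = 1.72 kW × 40 h = 68.8 kWh
Tier 1 (0–15 kWh): 15 × £0.25 = £3.75
Above 15 kWh: 53.8 × £0.29 = £15.602
Bill = £19.35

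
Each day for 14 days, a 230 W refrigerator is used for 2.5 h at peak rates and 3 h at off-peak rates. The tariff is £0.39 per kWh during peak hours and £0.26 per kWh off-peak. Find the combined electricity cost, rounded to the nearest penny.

£5.65

Peak energy = 0.23 kW × 2.5 h × 14 = 8.05 kWh
Off-peak energy = 0.23 kW × 3 h × 14 = 9.66 kWh
Cost = 8.05 × £0.39 + 9.66 × £0.26 = £3.1395 + £2.5116 = £5.65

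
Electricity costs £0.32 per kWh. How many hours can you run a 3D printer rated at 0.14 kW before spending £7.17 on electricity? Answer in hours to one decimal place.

Energy available = £7.17 ÷ £0.32/kWh = 22.4063 kWh
Hours = 22.4063 kWh ÷ 0.14 kW = 160.0 h

160.0 h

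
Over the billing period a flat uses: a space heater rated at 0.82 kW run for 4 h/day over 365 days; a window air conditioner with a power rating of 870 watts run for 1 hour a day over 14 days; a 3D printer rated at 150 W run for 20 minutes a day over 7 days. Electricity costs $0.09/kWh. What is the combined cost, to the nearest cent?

$108.88

space heater: Runtime = 4 h/day × 365 days = 1460 h
space heater: 0.82 kW × 1460 h = 1197.2 kWh
window air conditioner: Runtime = 1 h/day × 14 days = 14 h
window air conditioner: 0.87 kW × 14 h = 12.18 kWh
3D printer: Runtime = 20 min × 7 = 140 min = 2.333333… h
3D printer: 0.15 kW × 2.333333… h = 0.35 kWh
Total energy = 1209.73 kWh
Cost = 1209.73 × $0.09 = $108.88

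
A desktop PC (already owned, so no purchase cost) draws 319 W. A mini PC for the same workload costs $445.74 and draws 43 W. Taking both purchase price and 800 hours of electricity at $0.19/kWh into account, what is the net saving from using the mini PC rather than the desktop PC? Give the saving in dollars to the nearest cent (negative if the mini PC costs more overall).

-$403.79

desktop PC: $0.00 + (319/1000) kW × 800 h × $0.19 = $0.00 + $48.488 = $48.488
mini PC: $445.74 + (43/1000) kW × 800 h × $0.19 = $445.74 + $6.536 = $452.276
Saving = $48.488 − $452.276 = −$403.788 → -$403.79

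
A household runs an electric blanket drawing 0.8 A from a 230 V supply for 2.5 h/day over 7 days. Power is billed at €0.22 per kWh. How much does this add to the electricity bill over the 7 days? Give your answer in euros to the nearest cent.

€0.71

Power = 0.8 A × 230 V = 184 W = 0.184 kW
Runtime = 2.5 h/day × 7 days = 17.5 h
Energy = 0.184 kW × 17.5 h = 3.22 kWh
Cost = 3.22 kWh × €0.22/kWh = €0.71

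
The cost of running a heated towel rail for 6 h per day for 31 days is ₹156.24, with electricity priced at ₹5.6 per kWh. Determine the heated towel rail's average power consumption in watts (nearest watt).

Energy = ₹156.24 ÷ ₹5.6/kWh = 27.9 kWh
Runtime = 6 h/day × 31 days = 186 h
Power = 27.9 kWh ÷ 186 h = 0.15 kW = 150 W

150 W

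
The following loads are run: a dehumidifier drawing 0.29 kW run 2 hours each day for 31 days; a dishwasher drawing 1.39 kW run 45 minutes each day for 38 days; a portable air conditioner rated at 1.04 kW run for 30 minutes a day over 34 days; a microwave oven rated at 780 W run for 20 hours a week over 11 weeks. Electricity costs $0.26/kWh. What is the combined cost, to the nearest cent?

$64.19

dehumidifier: Runtime = 2 h/day × 31 days = 62 h
dehumidifier: 0.29 kW × 62 h = 17.98 kWh
dishwasher: Runtime = 45 min × 38 = 1710 min = 28.5 h
dishwasher: 1.39 kW × 28.5 h = 39.615 kWh
portable air conditioner: Runtime = 30 min × 34 = 1020 min = 17 h
portable air conditioner: 1.04 kW × 17 h = 17.68 kWh
microwave oven: Runtime = 20 h/week × 11 weeks = 220 h
microwave oven: 0.78 kW × 220 h = 171.6 kWh
Total energy = 246.875 kWh
Cost = 246.875 × $0.26 = $64.19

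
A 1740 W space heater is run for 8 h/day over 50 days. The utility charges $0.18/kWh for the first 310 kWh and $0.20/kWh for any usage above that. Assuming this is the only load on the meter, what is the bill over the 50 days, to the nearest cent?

$133.00

Runtime = 8 h/day × 50 days = 400 h
Energy = 1.74 kW × 400 h = 696 kWh
Tier 1 (0–310 kWh): 310 × $0.18 = $55.8
Above 310 kWh: 386 × $0.20 = $77.2
Bill = $133.00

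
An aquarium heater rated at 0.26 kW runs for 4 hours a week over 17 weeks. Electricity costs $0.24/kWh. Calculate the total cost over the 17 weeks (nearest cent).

Runtime = 4 h/week × 17 weeks = 68 h
Energy = 0.26 kW × 68 h = 17.68 kWh
Cost = 17.68 kWh × $0.24/kWh = $4.24

$4.24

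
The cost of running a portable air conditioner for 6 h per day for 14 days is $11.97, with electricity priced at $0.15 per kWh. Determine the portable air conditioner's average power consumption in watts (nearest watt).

950 W

Energy = $11.97 ÷ $0.15/kWh = 79.8 kWh
Runtime = 6 h/day × 14 days = 84 h
Power = 79.8 kWh ÷ 84 h = 0.95 kW = 950 W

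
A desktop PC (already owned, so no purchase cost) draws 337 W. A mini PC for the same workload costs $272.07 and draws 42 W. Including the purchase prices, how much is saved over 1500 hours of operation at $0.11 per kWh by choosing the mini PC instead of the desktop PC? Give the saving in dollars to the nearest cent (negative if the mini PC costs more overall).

-$223.40

desktop PC: $0.00 + (337/1000) kW × 1500 h × $0.11 = $0.00 + $55.605 = $55.605
mini PC: $272.07 + (42/1000) kW × 1500 h × $0.11 = $272.07 + $6.93 = $279
Saving = $55.605 − $279 = −$223.395 → -$223.40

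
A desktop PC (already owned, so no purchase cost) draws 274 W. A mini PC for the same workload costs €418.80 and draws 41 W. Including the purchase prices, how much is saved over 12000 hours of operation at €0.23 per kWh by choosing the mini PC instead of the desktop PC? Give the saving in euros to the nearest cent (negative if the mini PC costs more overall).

€224.28

desktop PC: €0.00 + (274/1000) kW × 12000 h × €0.23 = €0.00 + €756.24 = €756.24
mini PC: €418.80 + (41/1000) kW × 12000 h × €0.23 = €418.80 + €113.16 = €531.96
Saving = €756.24 − €531.96 = €224.28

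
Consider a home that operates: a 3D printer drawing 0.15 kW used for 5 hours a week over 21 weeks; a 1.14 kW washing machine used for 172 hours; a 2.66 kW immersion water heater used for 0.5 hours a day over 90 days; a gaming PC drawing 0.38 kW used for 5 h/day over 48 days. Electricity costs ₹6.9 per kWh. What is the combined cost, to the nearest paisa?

3D printer: Runtime = 5 h/week × 21 weeks = 105 h
3D printer: 0.15 kW × 105 h = 15.75 kWh
washing machine: 1.14 kW × 172 h = 196.08 kWh
immersion water heater: Runtime = 0.5 h/day × 90 days = 45 h
immersion water heater: 2.66 kW × 45 h = 119.7 kWh
gaming PC: Runtime = 5 h/day × 48 days = 240 h
gaming PC: 0.38 kW × 240 h = 91.2 kWh
Total energy = 422.73 kWh
Cost = 422.73 × ₹6.9 = ₹2916.84

₹2916.84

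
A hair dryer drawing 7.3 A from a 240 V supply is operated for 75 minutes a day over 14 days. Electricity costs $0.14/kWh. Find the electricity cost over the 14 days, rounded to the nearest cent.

Power = 7.3 A × 240 V = 1752 W = 1.752 kW
Runtime = 75 min × 14 = 1050 min = 17.5 h
Energy = 1.752 kW × 17.5 h = 30.66 kWh
Cost = 30.66 kWh × $0.14/kWh = $4.29

$4.29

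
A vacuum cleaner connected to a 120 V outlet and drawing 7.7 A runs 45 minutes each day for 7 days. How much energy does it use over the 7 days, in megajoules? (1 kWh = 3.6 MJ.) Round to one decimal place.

Power = 7.7 A × 120 V = 924 W = 0.924 kW
Runtime = 45 min × 7 = 315 min = 5.25 h
Energy = 0.924 kW × 5.25 h = 4.851 kWh
= 4.851 × 3.6 MJ = 17.5 MJ

17.5 MJ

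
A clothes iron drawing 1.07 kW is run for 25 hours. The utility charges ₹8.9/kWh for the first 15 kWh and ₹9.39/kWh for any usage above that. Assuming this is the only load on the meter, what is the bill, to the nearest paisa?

Energy = 1.07 kW × 25 h = 26.75 kWh
Tier 1 (0–15 kWh): 15 × ₹8.9 = ₹133.5
Above 15 kWh: 11.75 × ₹9.39 = ₹110.3325
Bill = ₹243.83

₹243.83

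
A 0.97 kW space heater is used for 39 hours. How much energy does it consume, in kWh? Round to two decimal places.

Energy = 0.97 kW × 39 h = 37.83 kWh

37.83 kWh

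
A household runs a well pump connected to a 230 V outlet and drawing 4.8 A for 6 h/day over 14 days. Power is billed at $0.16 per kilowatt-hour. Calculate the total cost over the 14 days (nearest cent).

$14.84

Power = 4.8 A × 230 V = 1104 W = 1.104 kW
Runtime = 6 h/day × 14 days = 84 h
Energy = 1.104 kW × 84 h = 92.736 kWh
Cost = 92.736 kWh × $0.16/kWh = $14.84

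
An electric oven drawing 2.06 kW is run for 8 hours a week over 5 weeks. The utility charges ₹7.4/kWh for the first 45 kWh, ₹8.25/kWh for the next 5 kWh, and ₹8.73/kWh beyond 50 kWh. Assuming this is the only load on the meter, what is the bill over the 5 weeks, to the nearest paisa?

Runtime = 8 h/week × 5 weeks = 40 h
Energy = 2.06 kW × 40 h = 82.4 kWh
Tier 1 (0–45 kWh): 45 × ₹7.4 = ₹333
Tier 2 (45–50 kWh): 5 × ₹8.25 = ₹41.25
Above 50 kWh: 32.4 × ₹8.73 = ₹282.852
Bill = ₹657.10

₹657.10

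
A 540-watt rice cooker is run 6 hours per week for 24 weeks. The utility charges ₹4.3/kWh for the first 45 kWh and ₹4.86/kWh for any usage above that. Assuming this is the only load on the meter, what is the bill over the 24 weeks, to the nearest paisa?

Runtime = 6 h/week × 24 weeks = 144 h
Energy = 0.54 kW × 144 h = 77.76 kWh
Tier 1 (0–45 kWh): 45 × ₹4.3 = ₹193.5
Above 45 kWh: 32.76 × ₹4.86 = ₹159.2136
Bill = ₹352.71

₹352.71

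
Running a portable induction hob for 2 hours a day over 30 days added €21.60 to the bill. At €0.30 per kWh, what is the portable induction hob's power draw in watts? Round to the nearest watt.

Energy = €21.60 ÷ €0.30/kWh = 72 kWh
Runtime = 2 h/day × 30 days = 60 h
Power = 72 kWh ÷ 60 h = 1.2 kW = 1200 W

1200 W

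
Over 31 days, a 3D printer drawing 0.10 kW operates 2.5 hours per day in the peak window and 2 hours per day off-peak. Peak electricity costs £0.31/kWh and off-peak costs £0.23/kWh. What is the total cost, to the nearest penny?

Peak energy = 0.1 kW × 2.5 h × 31 = 7.75 kWh
Off-peak energy = 0.1 kW × 2 h × 31 = 6.2 kWh
Cost = 7.75 × £0.31 + 6.2 × £0.23 = £2.4025 + £1.426 = £3.83

£3.83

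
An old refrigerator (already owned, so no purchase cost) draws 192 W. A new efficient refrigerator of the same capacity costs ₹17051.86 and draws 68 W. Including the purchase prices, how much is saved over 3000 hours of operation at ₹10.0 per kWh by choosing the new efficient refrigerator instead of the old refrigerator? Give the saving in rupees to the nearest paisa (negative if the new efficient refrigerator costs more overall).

-₹13331.86

old refrigerator: ₹0.00 + (192/1000) kW × 3000 h × ₹10.0 = ₹0.00 + ₹5760 = ₹5760
new efficient refrigerator: ₹17051.86 + (68/1000) kW × 3000 h × ₹10.0 = ₹17051.86 + ₹2040 = ₹19091.86
Saving = ₹5760 − ₹19091.86 = −₹13331.86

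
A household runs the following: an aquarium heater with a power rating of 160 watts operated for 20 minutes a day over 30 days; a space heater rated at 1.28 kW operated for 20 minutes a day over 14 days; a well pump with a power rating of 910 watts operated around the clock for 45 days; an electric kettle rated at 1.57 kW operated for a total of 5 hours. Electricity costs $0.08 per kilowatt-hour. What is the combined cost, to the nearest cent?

$79.86

aquarium heater: Runtime = 20 min × 30 = 600 min = 10 h
aquarium heater: 0.16 kW × 10 h = 1.6 kWh
space heater: Runtime = 20 min × 14 = 280 min = 4.666666… h
space heater: 1.28 kW × 4.666666… h = 5.973333… kWh
well pump: Runtime = 24 h × 45 = 1080 h
well pump: 0.91 kW × 1080 h = 982.8 kWh
electric kettle: 1.57 kW × 5 h = 7.85 kWh
Total energy = 998.223333… kWh
Cost = 998.223333… × $0.08 = $79.86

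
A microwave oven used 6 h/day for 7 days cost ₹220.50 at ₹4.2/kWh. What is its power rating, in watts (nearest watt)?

1250 W

Energy = ₹220.50 ÷ ₹4.2/kWh = 52.5 kWh
Runtime = 6 h/day × 7 days = 42 h
Power = 52.5 kWh ÷ 42 h = 1.25 kW = 1250 W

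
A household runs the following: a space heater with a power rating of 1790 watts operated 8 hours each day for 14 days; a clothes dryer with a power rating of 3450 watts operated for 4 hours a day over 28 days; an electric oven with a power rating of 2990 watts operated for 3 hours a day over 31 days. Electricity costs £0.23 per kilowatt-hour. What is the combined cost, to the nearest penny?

£198.94

space heater: Runtime = 8 h/day × 14 days = 112 h
space heater: 1.79 kW × 112 h = 200.48 kWh
clothes dryer: Runtime = 4 h/day × 28 days = 112 h
clothes dryer: 3.45 kW × 112 h = 386.4 kWh
electric oven: Runtime = 3 h/day × 31 days = 93 h
electric oven: 2.99 kW × 93 h = 278.07 kWh
Total energy = 864.95 kWh
Cost = 864.95 × £0.23 = £198.94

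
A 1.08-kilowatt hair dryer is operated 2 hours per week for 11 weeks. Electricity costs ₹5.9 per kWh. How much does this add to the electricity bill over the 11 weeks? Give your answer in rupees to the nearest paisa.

Runtime = 2 h/week × 11 weeks = 22 h
Energy = 1.08 kW × 22 h = 23.76 kWh
Cost = 23.76 kWh × ₹5.9/kWh = ₹140.18

₹140.18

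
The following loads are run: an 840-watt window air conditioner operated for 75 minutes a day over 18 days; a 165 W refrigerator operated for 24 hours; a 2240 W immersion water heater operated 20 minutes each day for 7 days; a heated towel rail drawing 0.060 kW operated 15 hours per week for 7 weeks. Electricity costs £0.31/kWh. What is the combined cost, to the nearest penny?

window air conditioner: Runtime = 75 min × 18 = 1350 min = 22.5 h
window air conditioner: 0.84 kW × 22.5 h = 18.9 kWh
refrigerator: 0.165 kW × 24 h = 3.96 kWh
immersion water heater: Runtime = 20 min × 7 = 140 min = 2.333333… h
immersion water heater: 2.24 kW × 2.333333… h = 5.226666… kWh
heated towel rail: Runtime = 15 h/week × 7 weeks = 105 h
heated towel rail: 0.06 kW × 105 h = 6.3 kWh
Total energy = 34.386666… kWh
Cost = 34.386666… × £0.31 = £10.66

£10.66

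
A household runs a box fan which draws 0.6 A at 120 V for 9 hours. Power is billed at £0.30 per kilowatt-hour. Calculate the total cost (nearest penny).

£0.19

Power = 0.6 A × 120 V = 72 W = 0.072 kW
Energy = 0.072 kW × 9 h = 0.648 kWh
Cost = 0.648 kWh × £0.30/kWh = £0.19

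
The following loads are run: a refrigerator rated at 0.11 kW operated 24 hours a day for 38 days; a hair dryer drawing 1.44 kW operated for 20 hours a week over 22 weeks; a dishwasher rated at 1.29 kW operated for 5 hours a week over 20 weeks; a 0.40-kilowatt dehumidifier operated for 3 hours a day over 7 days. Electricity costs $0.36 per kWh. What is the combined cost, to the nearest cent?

$313.68

refrigerator: Runtime = 24 h × 38 = 912 h
refrigerator: 0.11 kW × 912 h = 100.32 kWh
hair dryer: Runtime = 20 h/week × 22 weeks = 440 h
hair dryer: 1.44 kW × 440 h = 633.6 kWh
dishwasher: Runtime = 5 h/week × 20 weeks = 100 h
dishwasher: 1.29 kW × 100 h = 129 kWh
dehumidifier: Runtime = 3 h/day × 7 days = 21 h
dehumidifier: 0.4 kW × 21 h = 8.4 kWh
Total energy = 871.32 kWh
Cost = 871.32 × $0.36 = $313.68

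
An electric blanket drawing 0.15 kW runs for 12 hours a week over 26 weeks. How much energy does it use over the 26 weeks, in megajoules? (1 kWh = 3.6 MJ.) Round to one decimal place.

Runtime = 12 h/week × 26 weeks = 312 h
Energy = 0.15 kW × 312 h = 46.8 kWh
= 46.8 × 3.6 MJ = 168.5 MJ

168.5 MJ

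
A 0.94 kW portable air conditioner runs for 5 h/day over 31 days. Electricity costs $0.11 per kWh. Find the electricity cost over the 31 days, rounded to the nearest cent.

$16.03

Runtime = 5 h/day × 31 days = 155 h
Energy = 0.94 kW × 155 h = 145.7 kWh
Cost = 145.7 kWh × $0.11/kWh = $16.03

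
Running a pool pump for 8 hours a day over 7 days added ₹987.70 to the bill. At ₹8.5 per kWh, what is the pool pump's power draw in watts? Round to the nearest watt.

2075 W

Energy = ₹987.70 ÷ ₹8.5/kWh = 116.2 kWh
Runtime = 8 h/day × 7 days = 56 h
Power = 116.2 kWh ÷ 56 h = 2.075 kW = 2075 W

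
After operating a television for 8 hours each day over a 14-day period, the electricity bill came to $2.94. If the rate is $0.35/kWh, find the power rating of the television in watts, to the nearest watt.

Energy = $2.94 ÷ $0.35/kWh = 8.4 kWh
Runtime = 8 h/day × 14 days = 112 h
Power = 8.4 kWh ÷ 112 h = 0.075 kW = 75 W

75 W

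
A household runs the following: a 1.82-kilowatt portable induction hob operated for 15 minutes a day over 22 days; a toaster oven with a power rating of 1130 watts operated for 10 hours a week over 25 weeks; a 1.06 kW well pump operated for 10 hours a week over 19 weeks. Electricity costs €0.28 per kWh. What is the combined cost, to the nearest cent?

portable induction hob: Runtime = 15 min × 22 = 330 min = 5.5 h
portable induction hob: 1.82 kW × 5.5 h = 10.01 kWh
toaster oven: Runtime = 10 h/week × 25 weeks = 250 h
toaster oven: 1.13 kW × 250 h = 282.5 kWh
well pump: Runtime = 10 h/week × 19 weeks = 190 h
well pump: 1.06 kW × 190 h = 201.4 kWh
Total energy = 493.91 kWh
Cost = 493.91 × €0.28 = €138.29

€138.29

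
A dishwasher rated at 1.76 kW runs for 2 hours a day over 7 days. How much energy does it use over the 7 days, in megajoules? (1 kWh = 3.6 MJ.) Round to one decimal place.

88.7 MJ

Runtime = 2 h/day × 7 days = 14 h
Energy = 1.76 kW × 14 h = 24.64 kWh
= 24.64 × 3.6 MJ = 88.7 MJ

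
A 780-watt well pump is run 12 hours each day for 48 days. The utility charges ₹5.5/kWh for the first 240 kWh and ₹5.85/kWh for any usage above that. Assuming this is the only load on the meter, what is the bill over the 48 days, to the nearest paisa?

Runtime = 12 h/day × 48 days = 576 h
Energy = 0.78 kW × 576 h = 449.28 kWh
Tier 1 (0–240 kWh): 240 × ₹5.5 = ₹1320
Above 240 kWh: 209.28 × ₹5.85 = ₹1224.288
Bill = ₹2544.29

₹2544.29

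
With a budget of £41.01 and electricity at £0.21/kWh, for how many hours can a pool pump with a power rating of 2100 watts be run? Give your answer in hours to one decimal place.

93.0 h

Energy available = £41.01 ÷ £0.21/kWh = 195.2857 kWh
Hours = 195.2857 kWh ÷ 2.1 kW = 93.0 h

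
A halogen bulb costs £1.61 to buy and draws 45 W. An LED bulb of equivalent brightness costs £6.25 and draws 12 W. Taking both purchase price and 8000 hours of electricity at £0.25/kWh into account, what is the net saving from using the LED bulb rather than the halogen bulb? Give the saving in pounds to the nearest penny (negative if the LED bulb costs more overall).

halogen bulb: £1.61 + (45/1000) kW × 8000 h × £0.25 = £1.61 + £90 = £91.61
LED bulb: £6.25 + (12/1000) kW × 8000 h × £0.25 = £6.25 + £24 = £30.25
Saving = £91.61 − £30.25 = £61.36

£61.36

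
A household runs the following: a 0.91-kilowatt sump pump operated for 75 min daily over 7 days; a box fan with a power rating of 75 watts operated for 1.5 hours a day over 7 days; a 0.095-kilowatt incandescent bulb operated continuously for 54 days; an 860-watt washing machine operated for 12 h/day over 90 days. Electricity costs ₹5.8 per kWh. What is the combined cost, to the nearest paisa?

₹6151.89

sump pump: Runtime = 75 min × 7 = 525 min = 8.75 h
sump pump: 0.91 kW × 8.75 h = 7.9625 kWh
box fan: Runtime = 1.5 h/day × 7 days = 10.5 h
box fan: 0.075 kW × 10.5 h = 0.7875 kWh
incandescent bulb: Runtime = 24 h × 54 = 1296 h
incandescent bulb: 0.095 kW × 1296 h = 123.12 kWh
washing machine: Runtime = 12 h/day × 90 days = 1080 h
washing machine: 0.86 kW × 1080 h = 928.8 kWh
Total energy = 1060.67 kWh
Cost = 1060.67 × ₹5.8 = ₹6151.89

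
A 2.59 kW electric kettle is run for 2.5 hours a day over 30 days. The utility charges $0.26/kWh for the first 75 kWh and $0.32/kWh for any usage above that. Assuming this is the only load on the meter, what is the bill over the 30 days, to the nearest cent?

Runtime = 2.5 h/day × 30 days = 75 h
Energy = 2.59 kW × 75 h = 194.25 kWh
Tier 1 (0–75 kWh): 75 × $0.26 = $19.5
Above 75 kWh: 119.25 × $0.32 = $38.16
Bill = $57.66

$57.66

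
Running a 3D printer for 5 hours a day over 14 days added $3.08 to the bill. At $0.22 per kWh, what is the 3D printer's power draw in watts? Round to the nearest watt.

Energy = $3.08 ÷ $0.22/kWh = 14 kWh
Runtime = 5 h/day × 14 days = 70 h
Power = 14 kWh ÷ 70 h = 0.2 kW = 200 W

200 W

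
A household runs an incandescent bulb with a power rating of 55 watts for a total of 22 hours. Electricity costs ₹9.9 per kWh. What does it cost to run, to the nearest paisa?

₹11.98

Energy = 0.055 kW × 22 h = 1.21 kWh
Cost = 1.21 kWh × ₹9.9/kWh = ₹11.98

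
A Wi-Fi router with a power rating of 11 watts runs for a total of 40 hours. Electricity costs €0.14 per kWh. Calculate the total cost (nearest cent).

€0.06

Energy = 0.011 kW × 40 h = 0.44 kWh
Cost = 0.44 kWh × €0.14/kWh = €0.06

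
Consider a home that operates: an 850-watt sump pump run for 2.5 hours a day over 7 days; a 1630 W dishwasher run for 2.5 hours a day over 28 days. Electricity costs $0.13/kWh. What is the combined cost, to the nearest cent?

sump pump: Runtime = 2.5 h/day × 7 days = 17.5 h
sump pump: 0.85 kW × 17.5 h = 14.875 kWh
dishwasher: Runtime = 2.5 h/day × 28 days = 70 h
dishwasher: 1.63 kW × 70 h = 114.1 kWh
Total energy = 128.975 kWh
Cost = 128.975 × $0.13 = $16.77

$16.77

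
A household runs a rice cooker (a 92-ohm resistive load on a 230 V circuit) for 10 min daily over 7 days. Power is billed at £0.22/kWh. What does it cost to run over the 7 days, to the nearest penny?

Power = V²/R = 230²/92 = 575 W = 0.575 kW
Runtime = 10 min × 7 = 70 min = 1.166666… h
Energy = 0.575 kW × 1.166666… h = 0.670833… kWh
Cost = 0.670833… kWh × £0.22/kWh = £0.15

£0.15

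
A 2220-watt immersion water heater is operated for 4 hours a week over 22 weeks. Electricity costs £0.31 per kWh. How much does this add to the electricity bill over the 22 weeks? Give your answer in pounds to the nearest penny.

£60.56

Runtime = 4 h/week × 22 weeks = 88 h
Energy = 2.22 kW × 88 h = 195.36 kWh
Cost = 195.36 kWh × £0.31/kWh = £60.56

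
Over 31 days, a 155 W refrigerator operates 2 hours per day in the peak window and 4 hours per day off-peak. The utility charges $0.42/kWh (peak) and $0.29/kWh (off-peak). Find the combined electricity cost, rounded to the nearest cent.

Peak energy = 0.155 kW × 2 h × 31 = 9.61 kWh
Off-peak energy = 0.155 kW × 4 h × 31 = 19.22 kWh
Cost = 9.61 × $0.42 + 19.22 × $0.29 = $4.0362 + $5.5738 = $9.61

$9.61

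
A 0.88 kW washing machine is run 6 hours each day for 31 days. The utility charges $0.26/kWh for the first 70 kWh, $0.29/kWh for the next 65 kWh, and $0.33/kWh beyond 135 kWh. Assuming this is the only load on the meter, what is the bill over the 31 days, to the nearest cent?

$46.51

Runtime = 6 h/day × 31 days = 186 h
Energy = 0.88 kW × 186 h = 163.68 kWh
Tier 1 (0–70 kWh): 70 × $0.26 = $18.2
Tier 2 (70–135 kWh): 65 × $0.29 = $18.85
Above 135 kWh: 28.68 × $0.33 = $9.4644
Bill = $46.51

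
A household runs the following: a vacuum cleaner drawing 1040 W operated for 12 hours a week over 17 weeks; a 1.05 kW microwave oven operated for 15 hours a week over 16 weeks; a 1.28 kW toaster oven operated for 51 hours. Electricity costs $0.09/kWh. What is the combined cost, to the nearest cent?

$47.65

vacuum cleaner: Runtime = 12 h/week × 17 weeks = 204 h
vacuum cleaner: 1.04 kW × 204 h = 212.16 kWh
microwave oven: Runtime = 15 h/week × 16 weeks = 240 h
microwave oven: 1.05 kW × 240 h = 252 kWh
toaster oven: 1.28 kW × 51 h = 65.28 kWh
Total energy = 529.44 kWh
Cost = 529.44 × $0.09 = $47.65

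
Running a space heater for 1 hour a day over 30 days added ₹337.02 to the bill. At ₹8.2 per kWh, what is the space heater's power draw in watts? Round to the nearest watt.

Energy = ₹337.02 ÷ ₹8.2/kWh = 41.1 kWh
Runtime = 1 h/day × 30 days = 30 h
Power = 41.1 kWh ÷ 30 h = 1.37 kW = 1370 W

1370 W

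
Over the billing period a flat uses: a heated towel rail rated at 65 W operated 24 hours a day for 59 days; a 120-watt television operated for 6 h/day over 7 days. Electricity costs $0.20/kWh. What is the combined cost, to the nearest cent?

$19.42

heated towel rail: Runtime = 24 h × 59 = 1416 h
heated towel rail: 0.065 kW × 1416 h = 92.04 kWh
television: Runtime = 6 h/day × 7 days = 42 h
television: 0.12 kW × 42 h = 5.04 kWh
Total energy = 97.08 kWh
Cost = 97.08 × $0.20 = $19.42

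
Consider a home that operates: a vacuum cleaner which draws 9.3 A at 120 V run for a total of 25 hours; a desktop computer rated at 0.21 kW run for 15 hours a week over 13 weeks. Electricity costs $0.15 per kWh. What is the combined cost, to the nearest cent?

vacuum cleaner: Power = 9.3 A × 120 V = 1116 W = 1.116 kW
vacuum cleaner: 1.116 kW × 25 h = 27.9 kWh
desktop computer: Runtime = 15 h/week × 13 weeks = 195 h
desktop computer: 0.21 kW × 195 h = 40.95 kWh
Total energy = 68.85 kWh
Cost = 68.85 × $0.15 = $10.33

$10.33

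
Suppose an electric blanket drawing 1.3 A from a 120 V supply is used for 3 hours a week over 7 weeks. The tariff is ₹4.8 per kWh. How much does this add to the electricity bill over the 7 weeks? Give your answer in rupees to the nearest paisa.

Power = 1.3 A × 120 V = 156 W = 0.156 kW
Runtime = 3 h/week × 7 weeks = 21 h
Energy = 0.156 kW × 21 h = 3.276 kWh
Cost = 3.276 kWh × ₹4.8/kWh = ₹15.72

₹15.72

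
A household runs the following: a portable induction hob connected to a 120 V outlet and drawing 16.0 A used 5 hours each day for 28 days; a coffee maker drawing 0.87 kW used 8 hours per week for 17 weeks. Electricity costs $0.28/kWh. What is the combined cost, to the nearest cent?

$108.39

portable induction hob: Power = 16.0 A × 120 V = 1920 W = 1.92 kW
portable induction hob: Runtime = 5 h/day × 28 days = 140 h
portable induction hob: 1.92 kW × 140 h = 268.8 kWh
coffee maker: Runtime = 8 h/week × 17 weeks = 136 h
coffee maker: 0.87 kW × 136 h = 118.32 kWh
Total energy = 387.12 kWh
Cost = 387.12 × $0.28 = $108.39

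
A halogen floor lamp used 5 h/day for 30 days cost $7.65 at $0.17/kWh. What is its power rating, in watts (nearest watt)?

300 W

Energy = $7.65 ÷ $0.17/kWh = 45 kWh
Runtime = 5 h/day × 30 days = 150 h
Power = 45 kWh ÷ 150 h = 0.3 kW = 300 W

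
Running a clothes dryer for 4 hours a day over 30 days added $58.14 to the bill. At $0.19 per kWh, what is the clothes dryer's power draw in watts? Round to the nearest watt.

Energy = $58.14 ÷ $0.19/kWh = 306 kWh
Runtime = 4 h/day × 30 days = 120 h
Power = 306 kWh ÷ 120 h = 2.55 kW = 2550 W

2550 W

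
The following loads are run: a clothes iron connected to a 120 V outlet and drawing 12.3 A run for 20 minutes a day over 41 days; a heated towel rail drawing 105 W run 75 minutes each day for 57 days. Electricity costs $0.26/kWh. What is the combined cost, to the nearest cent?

$7.19

clothes iron: Power = 12.3 A × 120 V = 1476 W = 1.476 kW
clothes iron: Runtime = 20 min × 41 = 820 min = 13.666666… h
clothes iron: 1.476 kW × 13.666666… h = 20.172 kWh
heated towel rail: Runtime = 75 min × 57 = 4275 min = 71.25 h
heated towel rail: 0.105 kW × 71.25 h = 7.48125 kWh
Total energy = 27.65325 kWh
Cost = 27.65325 × $0.26 = $7.19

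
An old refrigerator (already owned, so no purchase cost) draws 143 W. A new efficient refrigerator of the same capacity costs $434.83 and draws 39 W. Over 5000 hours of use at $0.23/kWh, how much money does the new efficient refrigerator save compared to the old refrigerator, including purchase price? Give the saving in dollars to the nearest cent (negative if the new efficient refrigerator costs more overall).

-$315.23

old refrigerator: $0.00 + (143/1000) kW × 5000 h × $0.23 = $0.00 + $164.45 = $164.45
new efficient refrigerator: $434.83 + (39/1000) kW × 5000 h × $0.23 = $434.83 + $44.85 = $479.68
Saving = $164.45 − $479.68 = −$315.23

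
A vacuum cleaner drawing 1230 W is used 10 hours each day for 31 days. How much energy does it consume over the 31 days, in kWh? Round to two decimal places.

381.30 kWh

Runtime = 10 h/day × 31 days = 310 h
Energy = 1.23 kW × 310 h = 381.3 kWh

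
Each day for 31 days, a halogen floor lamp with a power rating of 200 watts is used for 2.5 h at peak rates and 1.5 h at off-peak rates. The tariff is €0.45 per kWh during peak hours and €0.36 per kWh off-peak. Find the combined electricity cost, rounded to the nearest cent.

Peak energy = 0.2 kW × 2.5 h × 31 = 15.5 kWh
Off-peak energy = 0.2 kW × 1.5 h × 31 = 9.3 kWh
Cost = 15.5 × €0.45 + 9.3 × €0.36 = €6.975 + €3.348 = €10.32

€10.32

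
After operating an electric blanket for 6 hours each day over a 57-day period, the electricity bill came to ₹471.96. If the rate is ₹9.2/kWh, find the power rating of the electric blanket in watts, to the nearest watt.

150 W

Energy = ₹471.96 ÷ ₹9.2/kWh = 51.3 kWh
Runtime = 6 h/day × 57 days = 342 h
Power = 51.3 kWh ÷ 342 h = 0.15 kW = 150 W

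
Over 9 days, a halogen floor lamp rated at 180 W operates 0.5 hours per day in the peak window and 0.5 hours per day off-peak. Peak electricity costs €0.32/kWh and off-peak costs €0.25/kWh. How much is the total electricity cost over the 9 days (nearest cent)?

Peak energy = 0.18 kW × 0.5 h × 9 = 0.81 kWh
Off-peak energy = 0.18 kW × 0.5 h × 9 = 0.81 kWh
Cost = 0.81 × €0.32 + 0.81 × €0.25 = €0.2592 + €0.2025 = €0.46

€0.46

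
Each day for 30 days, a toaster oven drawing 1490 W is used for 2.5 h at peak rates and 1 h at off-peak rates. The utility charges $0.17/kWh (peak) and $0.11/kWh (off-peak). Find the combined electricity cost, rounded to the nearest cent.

$23.91

Peak energy = 1.49 kW × 2.5 h × 30 = 111.75 kWh
Off-peak energy = 1.49 kW × 1 h × 30 = 44.7 kWh
Cost = 111.75 × $0.17 + 44.7 × $0.11 = $18.9975 + $4.917 = $23.91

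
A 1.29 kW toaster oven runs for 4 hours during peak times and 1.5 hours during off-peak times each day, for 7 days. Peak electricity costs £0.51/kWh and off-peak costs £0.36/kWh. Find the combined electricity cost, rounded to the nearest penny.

Peak energy = 1.29 kW × 4 h × 7 = 36.12 kWh
Off-peak energy = 1.29 kW × 1.5 h × 7 = 13.545 kWh
Cost = 36.12 × £0.51 + 13.545 × £0.36 = £18.4212 + £4.8762 = £23.30

£23.30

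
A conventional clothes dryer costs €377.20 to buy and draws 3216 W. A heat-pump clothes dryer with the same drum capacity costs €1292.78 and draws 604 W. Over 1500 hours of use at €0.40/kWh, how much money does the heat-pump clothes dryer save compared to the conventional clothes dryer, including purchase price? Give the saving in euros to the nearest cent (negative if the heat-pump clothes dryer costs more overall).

€651.62

conventional clothes dryer: €377.20 + (3216/1000) kW × 1500 h × €0.40 = €377.20 + €1929.6 = €2306.8
heat-pump clothes dryer: €1292.78 + (604/1000) kW × 1500 h × €0.40 = €1292.78 + €362.4 = €1655.18
Saving = €2306.8 − €1655.18 = €651.62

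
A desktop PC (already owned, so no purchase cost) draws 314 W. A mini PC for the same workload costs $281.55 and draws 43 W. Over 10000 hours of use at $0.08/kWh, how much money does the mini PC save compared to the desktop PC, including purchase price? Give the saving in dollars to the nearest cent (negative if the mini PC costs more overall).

desktop PC: $0.00 + (314/1000) kW × 10000 h × $0.08 = $0.00 + $251.2 = $251.2
mini PC: $281.55 + (43/1000) kW × 10000 h × $0.08 = $281.55 + $34.4 = $315.95
Saving = $251.2 − $315.95 = −$64.75

-$64.75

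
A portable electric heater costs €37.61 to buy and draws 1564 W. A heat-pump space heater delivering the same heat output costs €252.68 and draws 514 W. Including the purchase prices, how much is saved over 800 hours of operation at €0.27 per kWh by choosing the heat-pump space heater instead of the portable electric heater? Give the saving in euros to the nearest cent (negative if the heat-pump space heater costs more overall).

portable electric heater: €37.61 + (1564/1000) kW × 800 h × €0.27 = €37.61 + €337.824 = €375.434
heat-pump space heater: €252.68 + (514/1000) kW × 800 h × €0.27 = €252.68 + €111.024 = €363.704
Saving = €375.434 − €363.704 = €11.73

€11.73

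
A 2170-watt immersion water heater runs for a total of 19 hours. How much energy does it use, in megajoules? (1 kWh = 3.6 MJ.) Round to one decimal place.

148.4 MJ

Energy = 2.17 kW × 19 h = 41.23 kWh
= 41.23 × 3.6 MJ = 148.4 MJ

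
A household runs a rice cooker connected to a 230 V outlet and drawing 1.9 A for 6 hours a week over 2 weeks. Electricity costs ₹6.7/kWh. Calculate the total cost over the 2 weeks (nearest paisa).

₹35.13

Power = 1.9 A × 230 V = 437 W = 0.437 kW
Runtime = 6 h/week × 2 weeks = 12 h
Energy = 0.437 kW × 12 h = 5.244 kWh
Cost = 5.244 kWh × ₹6.7/kWh = ₹35.13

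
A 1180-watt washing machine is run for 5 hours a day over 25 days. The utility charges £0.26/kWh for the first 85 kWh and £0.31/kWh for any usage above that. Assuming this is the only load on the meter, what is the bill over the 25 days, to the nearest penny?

£41.48

Runtime = 5 h/day × 25 days = 125 h
Energy = 1.18 kW × 125 h = 147.5 kWh
Tier 1 (0–85 kWh): 85 × £0.26 = £22.1
Above 85 kWh: 62.5 × £0.31 = £19.375
Bill = £41.48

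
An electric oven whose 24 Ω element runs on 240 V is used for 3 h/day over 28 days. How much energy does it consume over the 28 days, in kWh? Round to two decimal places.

Power = V²/R = 240²/24 = 2400 W = 2.4 kW
Runtime = 3 h/day × 28 days = 84 h
Energy = 2.4 kW × 84 h = 201.6 kWh

201.60 kWh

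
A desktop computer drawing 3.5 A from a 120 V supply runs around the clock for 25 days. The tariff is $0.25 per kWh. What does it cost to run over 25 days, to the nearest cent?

$63.00

Power = 3.5 A × 120 V = 420 W = 0.42 kW
Runtime = 24 h × 25 = 600 h
Energy = 0.42 kW × 600 h = 252 kWh
Cost = 252 kWh × $0.25/kWh = $63.00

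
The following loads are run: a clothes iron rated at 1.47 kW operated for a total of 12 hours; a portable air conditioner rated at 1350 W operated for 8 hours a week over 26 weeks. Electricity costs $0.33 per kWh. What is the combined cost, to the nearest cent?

clothes iron: 1.47 kW × 12 h = 17.64 kWh
portable air conditioner: Runtime = 8 h/week × 26 weeks = 208 h
portable air conditioner: 1.35 kW × 208 h = 280.8 kWh
Total energy = 298.44 kWh
Cost = 298.44 × $0.33 = $98.49

$98.49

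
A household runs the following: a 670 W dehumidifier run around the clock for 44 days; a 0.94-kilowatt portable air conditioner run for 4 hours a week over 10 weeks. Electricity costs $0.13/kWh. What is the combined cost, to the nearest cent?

dehumidifier: Runtime = 24 h × 44 = 1056 h
dehumidifier: 0.67 kW × 1056 h = 707.52 kWh
portable air conditioner: Runtime = 4 h/week × 10 weeks = 40 h
portable air conditioner: 0.94 kW × 40 h = 37.6 kWh
Total energy = 745.12 kWh
Cost = 745.12 × $0.13 = $96.87

$96.87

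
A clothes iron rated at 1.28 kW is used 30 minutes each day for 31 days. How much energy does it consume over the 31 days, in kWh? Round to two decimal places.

Runtime = 30 min × 31 = 930 min = 15.5 h
Energy = 1.28 kW × 15.5 h = 19.84 kWh

19.84 kWh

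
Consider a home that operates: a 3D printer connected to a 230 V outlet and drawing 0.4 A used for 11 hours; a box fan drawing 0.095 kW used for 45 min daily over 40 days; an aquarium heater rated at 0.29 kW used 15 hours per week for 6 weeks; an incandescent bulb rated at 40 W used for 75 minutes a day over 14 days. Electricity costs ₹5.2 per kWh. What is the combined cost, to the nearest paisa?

3D printer: Power = 0.4 A × 230 V = 92 W = 0.092 kW
3D printer: 0.092 kW × 11 h = 1.012 kWh
box fan: Runtime = 45 min × 40 = 1800 min = 30 h
box fan: 0.095 kW × 30 h = 2.85 kWh
aquarium heater: Runtime = 15 h/week × 6 weeks = 90 h
aquarium heater: 0.29 kW × 90 h = 26.1 kWh
incandescent bulb: Runtime = 75 min × 14 = 1050 min = 17.5 h
incandescent bulb: 0.04 kW × 17.5 h = 0.7 kWh
Total energy = 30.662 kWh
Cost = 30.662 × ₹5.2 = ₹159.44

₹159.44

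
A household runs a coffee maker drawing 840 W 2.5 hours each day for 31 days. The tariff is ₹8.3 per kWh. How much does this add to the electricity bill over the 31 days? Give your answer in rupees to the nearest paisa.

Runtime = 2.5 h/day × 31 days = 77.5 h
Energy = 0.84 kW × 77.5 h = 65.1 kWh
Cost = 65.1 kWh × ₹8.3/kWh = ₹540.33

₹540.33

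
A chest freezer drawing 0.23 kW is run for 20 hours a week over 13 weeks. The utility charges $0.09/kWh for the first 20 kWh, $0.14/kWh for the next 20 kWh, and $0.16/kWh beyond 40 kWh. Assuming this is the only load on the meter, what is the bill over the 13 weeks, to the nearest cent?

$7.77

Runtime = 20 h/week × 13 weeks = 260 h
Energy = 0.23 kW × 260 h = 59.8 kWh
Tier 1 (0–20 kWh): 20 × $0.09 = $1.8
Tier 2 (20–40 kWh): 20 × $0.14 = $2.8
Above 40 kWh: 19.8 × $0.16 = $3.168
Bill = $7.77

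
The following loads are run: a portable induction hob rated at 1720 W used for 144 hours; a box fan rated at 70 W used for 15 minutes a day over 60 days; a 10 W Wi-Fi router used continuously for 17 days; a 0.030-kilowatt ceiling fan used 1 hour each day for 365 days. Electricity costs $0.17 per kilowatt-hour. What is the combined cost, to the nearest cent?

portable induction hob: 1.72 kW × 144 h = 247.68 kWh
box fan: Runtime = 15 min × 60 = 900 min = 15 h
box fan: 0.07 kW × 15 h = 1.05 kWh
Wi-Fi router: Runtime = 24 h × 17 = 408 h
Wi-Fi router: 0.01 kW × 408 h = 4.08 kWh
ceiling fan: Runtime = 1 h/day × 365 days = 365 h
ceiling fan: 0.03 kW × 365 h = 10.95 kWh
Total energy = 263.76 kWh
Cost = 263.76 × $0.17 = $44.84

$44.84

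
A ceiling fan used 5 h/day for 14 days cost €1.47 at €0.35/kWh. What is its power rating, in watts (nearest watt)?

Energy = €1.47 ÷ €0.35/kWh = 4.2 kWh
Runtime = 5 h/day × 14 days = 70 h
Power = 4.2 kWh ÷ 70 h = 0.06 kW = 60 W

60 W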